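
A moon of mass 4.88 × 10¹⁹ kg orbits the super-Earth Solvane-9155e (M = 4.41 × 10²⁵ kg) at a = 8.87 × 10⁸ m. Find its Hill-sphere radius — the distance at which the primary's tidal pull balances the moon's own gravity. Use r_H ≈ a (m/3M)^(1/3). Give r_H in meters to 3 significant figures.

6.36 × 10⁶ m

r_H ≈ a (m/3M)^(1/3)
    = (8.87 × 10⁸) × (4.88 × 10¹⁹ / (3 × 4.41 × 10²⁵))^(1/3)
    = 6.36 × 10⁶ m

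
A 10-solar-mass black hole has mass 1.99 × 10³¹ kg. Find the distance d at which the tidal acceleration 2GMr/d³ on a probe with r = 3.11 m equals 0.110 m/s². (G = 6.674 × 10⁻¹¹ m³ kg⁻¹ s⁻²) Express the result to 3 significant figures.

4.22 × 10⁷ m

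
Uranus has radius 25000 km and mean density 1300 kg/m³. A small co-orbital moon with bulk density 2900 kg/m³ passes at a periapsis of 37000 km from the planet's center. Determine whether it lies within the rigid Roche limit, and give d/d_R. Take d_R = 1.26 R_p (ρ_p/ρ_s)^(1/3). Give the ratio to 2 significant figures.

d_R = 1.26 × (25000 km) × (1300/2900)^(1/3) = 24110 km
d/d_R = (37000) / (24110) = 1.5
Since d/d_R > 1, the body is outside the Roche limit.

outside; d/d_R ≈ 1.5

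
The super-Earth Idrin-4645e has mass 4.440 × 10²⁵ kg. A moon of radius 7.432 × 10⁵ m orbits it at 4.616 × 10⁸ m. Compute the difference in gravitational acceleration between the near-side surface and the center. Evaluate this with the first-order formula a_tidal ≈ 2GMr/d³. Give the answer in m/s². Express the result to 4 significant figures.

Δg = 2GMr/d³
   = 2 × (6.674 × 10⁻¹¹) × (4.440 × 10²⁵) × (7.432 × 10⁵) / (4.616 × 10⁸)³
   = 4.478 × 10⁻⁵ m/s²

4.478 × 10⁻⁵ m/s²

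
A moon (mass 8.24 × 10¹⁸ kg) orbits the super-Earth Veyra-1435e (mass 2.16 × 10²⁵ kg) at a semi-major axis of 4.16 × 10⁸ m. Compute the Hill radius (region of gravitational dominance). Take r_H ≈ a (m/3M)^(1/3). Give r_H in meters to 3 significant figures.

r_H ≈ a (m/3M)^(1/3)
    = (4.16 × 10⁸) × (8.24 × 10¹⁸ / (3 × 2.16 × 10²⁵))^(1/3)
    = 2.09 × 10⁶ m

2.09 × 10⁶ m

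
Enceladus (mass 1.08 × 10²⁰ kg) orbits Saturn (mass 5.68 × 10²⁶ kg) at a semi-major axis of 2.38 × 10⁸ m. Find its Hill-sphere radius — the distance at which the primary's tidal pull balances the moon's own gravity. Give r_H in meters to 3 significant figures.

r_H ≈ a (m/3M)^(1/3)
    = (2.38 × 10⁸) × (1.08 × 10²⁰ / (3 × 5.68 × 10²⁶))^(1/3)
    = 9.49 × 10⁵ m

9.49 × 10⁵ m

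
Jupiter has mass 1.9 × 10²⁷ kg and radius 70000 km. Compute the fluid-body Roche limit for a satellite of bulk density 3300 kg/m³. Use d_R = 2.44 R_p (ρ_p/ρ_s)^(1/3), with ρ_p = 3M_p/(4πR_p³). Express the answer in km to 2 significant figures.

1.3 × 10⁵ km

ρ_p = 3M_p/(4πR_p³) = 3 × (1.9 × 10²⁷) / (4π × (7.0 × 10⁷ m)³) = 1300 kg/m³
d_R = 2.44 × 70000 km × (1300/3300)^(1/3)
    = 1.3 × 10⁵ km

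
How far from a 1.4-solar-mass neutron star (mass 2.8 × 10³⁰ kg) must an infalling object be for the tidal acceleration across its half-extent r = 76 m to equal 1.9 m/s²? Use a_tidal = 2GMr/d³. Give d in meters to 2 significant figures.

2GMr/d³ = a_tidal  ⇒  d = (2GMr / a_tidal)^(1/3)
d = (2 × 6.674×10⁻¹¹ × (2.8 × 10³⁰) × (76) / (1.9))^(1/3)
  = 2.5 × 10⁷ m

2.5 × 10⁷ m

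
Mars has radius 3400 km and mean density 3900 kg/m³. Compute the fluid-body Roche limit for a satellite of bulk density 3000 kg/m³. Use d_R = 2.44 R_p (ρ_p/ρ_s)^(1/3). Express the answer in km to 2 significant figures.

d_R = 2.44 × 3400 km × (3900/3000)^(1/3)
    = 9100 km

9100 km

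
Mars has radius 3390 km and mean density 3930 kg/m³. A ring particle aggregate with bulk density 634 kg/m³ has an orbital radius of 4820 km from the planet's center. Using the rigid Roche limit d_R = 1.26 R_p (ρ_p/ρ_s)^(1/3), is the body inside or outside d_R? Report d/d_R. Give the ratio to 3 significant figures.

d_R = 1.26 × (3390 km) × (3930/634)^(1/3) = 7846 km
d/d_R = (4820) / (7846) = 0.614
Since d/d_R < 1, the body is inside the Roche limit.

inside; d/d_R ≈ 0.614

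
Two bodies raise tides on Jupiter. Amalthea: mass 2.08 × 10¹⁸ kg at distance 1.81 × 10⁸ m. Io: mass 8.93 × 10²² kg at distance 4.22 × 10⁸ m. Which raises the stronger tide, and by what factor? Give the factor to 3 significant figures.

Io, by a factor of ≈ 3390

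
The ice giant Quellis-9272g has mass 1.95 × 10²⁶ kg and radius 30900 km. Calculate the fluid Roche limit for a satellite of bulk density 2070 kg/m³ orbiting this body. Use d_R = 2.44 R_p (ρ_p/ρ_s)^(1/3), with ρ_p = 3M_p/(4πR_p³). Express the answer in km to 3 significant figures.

ρ_p = 3M_p/(4πR_p³) = 3 × (1.95 × 10²⁶) / (4π × (3.09 × 10⁷ m)³) = 1580 kg/m³
d_R = 2.44 × 30900 km × (1580/2070)^(1/3)
    = 68900 km

68900 km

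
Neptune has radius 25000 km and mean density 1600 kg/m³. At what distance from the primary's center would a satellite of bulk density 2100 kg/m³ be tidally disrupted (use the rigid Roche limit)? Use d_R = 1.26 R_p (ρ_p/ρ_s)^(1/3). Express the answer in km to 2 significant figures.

d_R = 1.26 × 25000 km × (1600/2100)^(1/3)
    = 29000 km

29000 km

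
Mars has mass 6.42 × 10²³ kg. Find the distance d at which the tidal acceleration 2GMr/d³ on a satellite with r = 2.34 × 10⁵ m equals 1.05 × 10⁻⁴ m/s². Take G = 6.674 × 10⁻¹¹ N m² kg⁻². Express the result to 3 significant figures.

5.76 × 10⁷ m

2GMr/d³ = a_tidal  ⇒  d = (2GMr / a_tidal)^(1/3)
d = (2 × 6.674×10⁻¹¹ × (6.42 × 10²³) × (2.34 × 10⁵) / (1.05 × 10⁻⁴))^(1/3)
  = 5.76 × 10⁷ m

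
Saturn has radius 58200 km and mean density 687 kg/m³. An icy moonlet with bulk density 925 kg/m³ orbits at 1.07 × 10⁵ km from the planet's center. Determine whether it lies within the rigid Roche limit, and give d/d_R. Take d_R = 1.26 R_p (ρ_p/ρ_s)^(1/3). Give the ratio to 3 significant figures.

outside; d/d_R ≈ 1.61

d_R = 1.26 × (58200 km) × (687/925)^(1/3) = 66410 km
d/d_R = (1.07 × 10⁵) / (66410) = 1.61
Since d/d_R > 1, the body is outside the Roche limit.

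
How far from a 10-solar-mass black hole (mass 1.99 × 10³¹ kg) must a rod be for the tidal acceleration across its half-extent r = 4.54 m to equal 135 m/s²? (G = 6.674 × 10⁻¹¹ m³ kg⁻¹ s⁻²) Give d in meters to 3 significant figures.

2GMr/d³ = a_tidal  ⇒  d = (2GMr / a_tidal)^(1/3)
d = (2 × 6.674×10⁻¹¹ × (1.99 × 10³¹) × (4.54) / (135))^(1/3)
  = 4.47 × 10⁶ m

4.47 × 10⁶ m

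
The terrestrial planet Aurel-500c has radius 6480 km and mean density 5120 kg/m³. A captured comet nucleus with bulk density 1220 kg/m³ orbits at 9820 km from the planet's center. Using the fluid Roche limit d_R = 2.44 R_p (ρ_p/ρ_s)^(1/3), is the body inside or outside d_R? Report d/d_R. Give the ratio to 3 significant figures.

d_R = 2.44 × (6480 km) × (5120/1220)^(1/3) = 25500 km
d/d_R = (9820) / (25500) = 0.385
Since d/d_R < 1, the body is inside the Roche limit.

inside; d/d_R ≈ 0.385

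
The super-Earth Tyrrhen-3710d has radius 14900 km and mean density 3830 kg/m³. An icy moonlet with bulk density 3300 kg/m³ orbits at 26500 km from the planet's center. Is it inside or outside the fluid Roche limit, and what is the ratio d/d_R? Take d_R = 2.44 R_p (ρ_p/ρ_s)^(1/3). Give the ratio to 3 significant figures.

inside; d/d_R ≈ 0.694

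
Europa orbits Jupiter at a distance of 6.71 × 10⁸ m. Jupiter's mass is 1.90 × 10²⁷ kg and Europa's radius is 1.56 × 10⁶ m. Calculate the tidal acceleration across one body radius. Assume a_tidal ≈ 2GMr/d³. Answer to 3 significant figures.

1.31 × 10⁻³ m/s²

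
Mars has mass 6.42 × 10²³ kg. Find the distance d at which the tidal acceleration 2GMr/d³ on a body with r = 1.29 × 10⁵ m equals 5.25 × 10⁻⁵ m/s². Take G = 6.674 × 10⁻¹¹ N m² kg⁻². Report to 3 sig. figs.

2GMr/d³ = a_tidal  ⇒  d = (2GMr / a_tidal)^(1/3)
d = (2 × 6.674×10⁻¹¹ × (6.42 × 10²³) × (1.29 × 10⁵) / (5.25 × 10⁻⁵))^(1/3)
  = 5.95 × 10⁷ m

5.95 × 10⁷ m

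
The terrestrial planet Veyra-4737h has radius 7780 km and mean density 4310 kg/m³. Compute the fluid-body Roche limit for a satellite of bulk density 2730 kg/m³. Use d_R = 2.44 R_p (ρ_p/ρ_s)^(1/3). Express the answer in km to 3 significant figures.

22100 km

d_R = 2.44 × 7780 km × (4310/2730)^(1/3)
    = 22100 km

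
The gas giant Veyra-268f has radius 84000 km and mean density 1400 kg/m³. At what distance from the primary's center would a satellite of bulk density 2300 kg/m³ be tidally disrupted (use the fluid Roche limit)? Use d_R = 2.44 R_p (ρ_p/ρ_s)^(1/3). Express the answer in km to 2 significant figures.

d_R = 2.44 × 84000 km × (1400/2300)^(1/3)
    = 1.7 × 10⁵ km

1.7 × 10⁵ km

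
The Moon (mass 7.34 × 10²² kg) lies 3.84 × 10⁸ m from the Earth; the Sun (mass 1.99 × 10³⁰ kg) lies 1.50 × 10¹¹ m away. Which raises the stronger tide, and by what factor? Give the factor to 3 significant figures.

The Moon, by a factor of ≈ 2.20

Tidal acceleration ∝ M/d³, so compare M/d³ for each.
The Moon: (7.34 × 10²²) / (3.84 × 10⁸)³ = 1.296 × 10⁻³
The Sun: (1.99 × 10³⁰) / (1.50 × 10¹¹)³ = 5.896 × 10⁻⁴
Ratio (larger/smaller) = 2.20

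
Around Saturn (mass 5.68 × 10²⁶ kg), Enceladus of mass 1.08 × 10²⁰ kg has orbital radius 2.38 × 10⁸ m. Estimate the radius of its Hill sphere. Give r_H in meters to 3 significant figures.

9.49 × 10⁵ m

r_H ≈ a (m/3M)^(1/3)
    = (2.38 × 10⁸) × (1.08 × 10²⁰ / (3 × 5.68 × 10²⁶))^(1/3)
    = 9.49 × 10⁵ m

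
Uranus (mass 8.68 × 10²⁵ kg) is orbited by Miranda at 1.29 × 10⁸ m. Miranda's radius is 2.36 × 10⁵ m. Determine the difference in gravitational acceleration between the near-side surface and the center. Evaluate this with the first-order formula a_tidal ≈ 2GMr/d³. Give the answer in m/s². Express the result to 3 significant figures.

1.27 × 10⁻³ m/s²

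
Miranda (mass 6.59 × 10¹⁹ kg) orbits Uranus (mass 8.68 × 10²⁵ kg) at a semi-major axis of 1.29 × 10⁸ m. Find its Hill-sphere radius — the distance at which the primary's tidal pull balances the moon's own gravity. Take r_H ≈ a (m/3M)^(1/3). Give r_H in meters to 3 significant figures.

8.16 × 10⁵ m

r_H ≈ a (m/3M)^(1/3)
    = (1.29 × 10⁸) × (6.59 × 10¹⁹ / (3 × 8.68 × 10²⁵))^(1/3)
    = 8.16 × 10⁵ m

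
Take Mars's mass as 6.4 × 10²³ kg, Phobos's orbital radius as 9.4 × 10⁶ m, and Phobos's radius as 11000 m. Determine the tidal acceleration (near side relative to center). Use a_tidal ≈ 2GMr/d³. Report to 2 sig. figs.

1.1 × 10⁻³ m/s²

The tidal stretch is the gradient of GM/d² times the body's extent r, hence the 1/d³ dependence.
a_tidal = 2GMr/d³
        = 2 × (6.674 × 10⁻¹¹) × (6.4 × 10²³) × (11000) / (9.4 × 10⁶)³
        = 1.1 × 10⁻³ m/s²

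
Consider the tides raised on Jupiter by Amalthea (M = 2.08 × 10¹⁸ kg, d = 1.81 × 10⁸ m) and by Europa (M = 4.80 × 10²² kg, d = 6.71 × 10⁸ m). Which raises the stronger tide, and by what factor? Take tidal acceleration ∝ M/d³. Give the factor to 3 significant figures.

Tidal acceleration ∝ M/d³, so compare M/d³ for each.
Amalthea: (2.08 × 10¹⁸) / (1.81 × 10⁸)³ = 3.508 × 10⁻⁷
Europa: (4.80 × 10²²) / (6.71 × 10⁸)³ = 1.589 × 10⁻⁴
Ratio (larger/smaller) = 453

Europa, by a factor of ≈ 453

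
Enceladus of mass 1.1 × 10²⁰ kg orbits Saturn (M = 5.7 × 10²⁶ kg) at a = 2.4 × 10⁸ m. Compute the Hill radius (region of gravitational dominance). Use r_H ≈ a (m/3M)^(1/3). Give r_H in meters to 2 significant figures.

9.6 × 10⁵ m

r_H ≈ a (m/3M)^(1/3)
    = (2.4 × 10⁸) × (1.1 × 10²⁰ / (3 × 5.7 × 10²⁶))^(1/3)
    = 9.6 × 10⁵ m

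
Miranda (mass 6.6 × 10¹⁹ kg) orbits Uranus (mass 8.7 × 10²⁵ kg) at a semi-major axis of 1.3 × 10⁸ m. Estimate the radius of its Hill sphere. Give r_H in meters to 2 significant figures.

r_H ≈ a (m/3M)^(1/3)
    = (1.3 × 10⁸) × (6.6 × 10¹⁹ / (3 × 8.7 × 10²⁵))^(1/3)
    = 8.2 × 10⁵ m

8.2 × 10⁵ m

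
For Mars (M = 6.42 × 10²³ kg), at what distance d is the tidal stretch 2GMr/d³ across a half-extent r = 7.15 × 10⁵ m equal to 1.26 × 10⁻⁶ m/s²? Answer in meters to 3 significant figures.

3.65 × 10⁸ m

2GMr/d³ = a_tidal  ⇒  d = (2GMr / a_tidal)^(1/3)
d = (2 × 6.674×10⁻¹¹ × (6.42 × 10²³) × (7.15 × 10⁵) / (1.26 × 10⁻⁶))^(1/3)
  = 3.65 × 10⁸ m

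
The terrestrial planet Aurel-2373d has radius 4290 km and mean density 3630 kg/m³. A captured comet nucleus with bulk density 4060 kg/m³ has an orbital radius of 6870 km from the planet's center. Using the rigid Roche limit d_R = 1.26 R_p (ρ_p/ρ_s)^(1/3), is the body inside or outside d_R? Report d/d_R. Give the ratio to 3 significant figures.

d_R = 1.26 × (4290 km) × (3630/4060)^(1/3) = 5207 km
d/d_R = (6870) / (5207) = 1.32
Since d/d_R > 1, the body is outside the Roche limit.

outside; d/d_R ≈ 1.32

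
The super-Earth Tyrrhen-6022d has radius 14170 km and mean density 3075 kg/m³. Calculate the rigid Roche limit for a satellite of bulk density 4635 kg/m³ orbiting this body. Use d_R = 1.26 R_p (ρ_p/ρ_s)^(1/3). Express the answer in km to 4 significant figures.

d_R = 1.26 × 14170 km × (3075/4635)^(1/3)
    = 15570 km

15570 km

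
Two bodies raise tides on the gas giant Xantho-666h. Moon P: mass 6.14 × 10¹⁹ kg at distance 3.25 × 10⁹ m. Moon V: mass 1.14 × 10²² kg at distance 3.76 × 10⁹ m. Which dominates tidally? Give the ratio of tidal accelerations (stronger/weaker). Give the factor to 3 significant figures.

The tide-raising term goes as M/d³ (the gradient of a 1/d² field).
Moon P: (6.14 × 10¹⁹) / (3.25 × 10⁹)³ = 1.789 × 10⁻⁹
Moon V: (1.14 × 10²²) / (3.76 × 10⁹)³ = 2.145 × 10⁻⁷
Ratio (larger/smaller) = 120

Moon V, by a factor of ≈ 120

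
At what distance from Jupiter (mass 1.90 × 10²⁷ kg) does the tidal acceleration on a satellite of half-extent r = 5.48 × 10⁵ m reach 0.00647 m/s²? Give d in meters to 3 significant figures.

2GMr/d³ = a_tidal  ⇒  d = (2GMr / a_tidal)^(1/3)
d = (2 × 6.674×10⁻¹¹ × (1.90 × 10²⁷) × (5.48 × 10⁵) / (0.00647))^(1/3)
  = 2.78 × 10⁸ m

2.78 × 10⁸ m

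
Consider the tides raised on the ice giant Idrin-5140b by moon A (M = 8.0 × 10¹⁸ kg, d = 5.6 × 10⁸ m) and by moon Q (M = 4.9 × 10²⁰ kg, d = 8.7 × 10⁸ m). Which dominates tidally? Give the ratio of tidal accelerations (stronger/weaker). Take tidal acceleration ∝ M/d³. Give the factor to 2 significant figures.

The tide-raising term goes as M/d³ (the gradient of a 1/d² field).
Moon A: (8.0 × 10¹⁸) / (5.6 × 10⁸)³ = 4.555 × 10⁻⁸
Moon Q: (4.9 × 10²⁰) / (8.7 × 10⁸)³ = 7.441 × 10⁻⁷
Ratio (larger/smaller) = 16

Moon Q, by a factor of ≈ 16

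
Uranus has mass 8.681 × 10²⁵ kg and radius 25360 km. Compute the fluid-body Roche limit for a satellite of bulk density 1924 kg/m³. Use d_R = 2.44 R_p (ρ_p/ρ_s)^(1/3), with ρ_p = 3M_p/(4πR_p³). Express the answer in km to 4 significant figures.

53890 km

ρ_p = 3M_p/(4πR_p³) = 3 × (8.681 × 10²⁵) / (4π × (2.536 × 10⁷ m)³) = 1271 kg/m³
d_R = 2.44 × 25360 km × (1271/1924)^(1/3)
    = 53890 km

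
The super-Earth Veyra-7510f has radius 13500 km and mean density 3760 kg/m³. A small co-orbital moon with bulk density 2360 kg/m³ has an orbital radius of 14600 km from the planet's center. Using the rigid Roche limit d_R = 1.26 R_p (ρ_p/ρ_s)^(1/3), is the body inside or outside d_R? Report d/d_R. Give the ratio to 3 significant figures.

inside; d/d_R ≈ 0.735

d_R = 1.26 × (13500 km) × (3760/2360)^(1/3) = 19870 km
d/d_R = (14600) / (19870) = 0.735
Since d/d_R < 1, the body is inside the Roche limit.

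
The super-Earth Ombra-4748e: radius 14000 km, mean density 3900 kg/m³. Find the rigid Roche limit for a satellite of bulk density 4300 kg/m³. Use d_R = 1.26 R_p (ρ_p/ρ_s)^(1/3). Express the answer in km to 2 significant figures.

17000 km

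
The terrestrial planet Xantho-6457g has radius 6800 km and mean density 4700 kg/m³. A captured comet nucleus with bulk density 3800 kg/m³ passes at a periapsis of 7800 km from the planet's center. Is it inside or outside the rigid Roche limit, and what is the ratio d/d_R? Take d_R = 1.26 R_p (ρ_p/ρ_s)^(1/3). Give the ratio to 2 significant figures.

inside; d/d_R ≈ 0.85

d_R = 1.26 × (6800 km) × (4700/3800)^(1/3) = 9197 km
d/d_R = (7800) / (9197) = 0.85
Since d/d_R < 1, the body is inside the Roche limit.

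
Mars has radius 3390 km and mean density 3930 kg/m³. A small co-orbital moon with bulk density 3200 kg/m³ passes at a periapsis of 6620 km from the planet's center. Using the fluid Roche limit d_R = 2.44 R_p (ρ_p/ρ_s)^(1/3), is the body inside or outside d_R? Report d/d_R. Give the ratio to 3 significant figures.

d_R = 2.44 × (3390 km) × (3930/3200)^(1/3) = 8858 km
d/d_R = (6620) / (8858) = 0.747
Since d/d_R < 1, the body is inside the Roche limit.

inside; d/d_R ≈ 0.747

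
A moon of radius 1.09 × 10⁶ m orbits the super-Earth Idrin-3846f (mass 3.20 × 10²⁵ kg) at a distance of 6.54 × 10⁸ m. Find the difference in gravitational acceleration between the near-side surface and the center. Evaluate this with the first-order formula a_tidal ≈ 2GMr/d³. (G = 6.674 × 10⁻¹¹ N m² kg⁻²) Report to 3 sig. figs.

The tidal stretch is the gradient of GM/d² times the body's extent r, hence the 1/d³ dependence.
a_tidal = 2GMr/d³
        = 2 × (6.674 × 10⁻¹¹) × (3.20 × 10²⁵) × (1.09 × 10⁶) / (6.54 × 10⁸)³
        = 1.66 × 10⁻⁵ m/s²

1.66 × 10⁻⁵ m/s²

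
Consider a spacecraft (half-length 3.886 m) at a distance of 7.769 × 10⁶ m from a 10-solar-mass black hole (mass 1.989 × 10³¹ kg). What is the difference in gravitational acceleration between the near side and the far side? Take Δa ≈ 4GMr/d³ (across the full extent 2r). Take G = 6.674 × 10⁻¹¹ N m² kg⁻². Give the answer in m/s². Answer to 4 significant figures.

Δg = 4GMr/d³
   = 4 × (6.674 × 10⁻¹¹) × (1.989 × 10³¹) × (3.886) / (7.769 × 10⁶)³
   = 4.400 × 10¹ m/s²

4.400 × 10¹ m/s²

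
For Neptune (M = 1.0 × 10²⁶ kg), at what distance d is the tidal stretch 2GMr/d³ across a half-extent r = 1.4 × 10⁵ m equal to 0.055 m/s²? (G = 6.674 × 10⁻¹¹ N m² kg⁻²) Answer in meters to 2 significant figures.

3.2 × 10⁷ m

2GMr/d³ = a_tidal  ⇒  d = (2GMr / a_tidal)^(1/3)
d = (2 × 6.674×10⁻¹¹ × (1.0 × 10²⁶) × (1.4 × 10⁵) / (0.055))^(1/3)
  = 3.2 × 10⁷ m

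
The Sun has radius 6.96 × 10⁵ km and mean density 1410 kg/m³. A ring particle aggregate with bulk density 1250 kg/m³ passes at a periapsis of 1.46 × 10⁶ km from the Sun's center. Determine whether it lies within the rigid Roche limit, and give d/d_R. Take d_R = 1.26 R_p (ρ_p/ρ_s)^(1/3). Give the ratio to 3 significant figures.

outside; d/d_R ≈ 1.60

d_R = 1.26 × (6.96 × 10⁵ km) × (1410/1250)^(1/3) = 9.129 × 10⁵ km
d/d_R = (1.46 × 10⁶) / (9.129 × 10⁵) = 1.60
Since d/d_R > 1, the body is outside the Roche limit.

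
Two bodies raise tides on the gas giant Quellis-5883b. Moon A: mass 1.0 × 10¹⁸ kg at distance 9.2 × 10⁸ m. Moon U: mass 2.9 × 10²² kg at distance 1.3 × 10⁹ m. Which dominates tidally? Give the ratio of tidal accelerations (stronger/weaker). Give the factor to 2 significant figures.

The tide-raising term goes as M/d³ (the gradient of a 1/d² field).
Moon A: (1.0 × 10¹⁸) / (9.2 × 10⁸)³ = 1.284 × 10⁻⁹
Moon U: (2.9 × 10²²) / (1.3 × 10⁹)³ = 1.320 × 10⁻⁵
Ratio (larger/smaller) = 10000

Moon U, by a factor of ≈ 10000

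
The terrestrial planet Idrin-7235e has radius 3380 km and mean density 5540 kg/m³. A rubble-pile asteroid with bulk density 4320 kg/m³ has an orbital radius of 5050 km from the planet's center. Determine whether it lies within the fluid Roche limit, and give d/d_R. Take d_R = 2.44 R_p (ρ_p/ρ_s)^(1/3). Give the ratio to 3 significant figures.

d_R = 2.44 × (3380 km) × (5540/4320)^(1/3) = 8960 km
d/d_R = (5050) / (8960) = 0.564
Since d/d_R < 1, the body is inside the Roche limit.

inside; d/d_R ≈ 0.564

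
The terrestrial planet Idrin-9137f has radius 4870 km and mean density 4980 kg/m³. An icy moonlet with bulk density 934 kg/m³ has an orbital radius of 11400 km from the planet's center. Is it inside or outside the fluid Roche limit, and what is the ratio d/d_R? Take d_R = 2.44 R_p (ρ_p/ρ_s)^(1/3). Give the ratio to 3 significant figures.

d_R = 2.44 × (4870 km) × (4980/934)^(1/3) = 20760 km
d/d_R = (11400) / (20760) = 0.549
Since d/d_R < 1, the body is inside the Roche limit.

inside; d/d_R ≈ 0.549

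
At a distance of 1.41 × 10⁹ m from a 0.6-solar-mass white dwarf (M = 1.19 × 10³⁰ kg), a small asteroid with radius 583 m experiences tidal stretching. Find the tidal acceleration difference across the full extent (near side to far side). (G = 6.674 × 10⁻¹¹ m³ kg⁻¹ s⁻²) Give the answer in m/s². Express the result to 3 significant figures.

6.61 × 10⁻⁵ m/s²

Δa = 4GMr/d³
   = 4 × (6.674 × 10⁻¹¹) × (1.19 × 10³⁰) × (583) / (1.41 × 10⁹)³
   = 6.61 × 10⁻⁵ m/s²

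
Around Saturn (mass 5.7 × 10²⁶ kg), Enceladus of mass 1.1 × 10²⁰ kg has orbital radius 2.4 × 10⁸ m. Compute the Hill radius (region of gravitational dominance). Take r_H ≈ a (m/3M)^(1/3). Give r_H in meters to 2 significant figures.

9.6 × 10⁵ m

r_H ≈ a (m/3M)^(1/3)
    = (2.4 × 10⁸) × (1.1 × 10²⁰ / (3 × 5.7 × 10²⁶))^(1/3)
    = 9.6 × 10⁵ m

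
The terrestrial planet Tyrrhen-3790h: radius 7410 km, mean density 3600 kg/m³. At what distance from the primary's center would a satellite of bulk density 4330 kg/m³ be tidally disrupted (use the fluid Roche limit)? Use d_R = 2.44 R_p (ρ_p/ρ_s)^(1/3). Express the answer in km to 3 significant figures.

d_R = 2.44 × 7410 km × (3600/4330)^(1/3)
    = 17000 km

17000 km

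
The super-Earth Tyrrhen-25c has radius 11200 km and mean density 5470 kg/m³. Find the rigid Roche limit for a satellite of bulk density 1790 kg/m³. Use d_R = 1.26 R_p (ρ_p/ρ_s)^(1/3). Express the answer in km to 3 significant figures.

d_R = 1.26 × 11200 km × (5470/1790)^(1/3)
    = 20500 km

20500 km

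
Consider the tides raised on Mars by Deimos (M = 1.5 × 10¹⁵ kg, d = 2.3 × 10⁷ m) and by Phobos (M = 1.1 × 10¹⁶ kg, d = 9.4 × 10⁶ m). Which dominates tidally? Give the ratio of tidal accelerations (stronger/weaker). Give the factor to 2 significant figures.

Phobos, by a factor of ≈ 110

Compare M/d³ for the two perturbers:
Deimos: (1.5 × 10¹⁵) / (2.3 × 10⁷)³ = 1.233 × 10⁻⁷
Phobos: (1.1 × 10¹⁶) / (9.4 × 10⁶)³ = 1.324 × 10⁻⁵
Ratio (larger/smaller) = 110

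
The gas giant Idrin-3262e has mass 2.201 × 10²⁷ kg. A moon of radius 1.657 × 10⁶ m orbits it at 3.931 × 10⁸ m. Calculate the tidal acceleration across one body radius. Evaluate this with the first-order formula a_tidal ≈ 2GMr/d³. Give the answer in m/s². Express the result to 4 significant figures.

8.014 × 10⁻³ m/s²

Δg = 2GMr/d³
   = 2 × (6.674 × 10⁻¹¹) × (2.201 × 10²⁷) × (1.657 × 10⁶) / (3.931 × 10⁸)³
   = 8.014 × 10⁻³ m/s²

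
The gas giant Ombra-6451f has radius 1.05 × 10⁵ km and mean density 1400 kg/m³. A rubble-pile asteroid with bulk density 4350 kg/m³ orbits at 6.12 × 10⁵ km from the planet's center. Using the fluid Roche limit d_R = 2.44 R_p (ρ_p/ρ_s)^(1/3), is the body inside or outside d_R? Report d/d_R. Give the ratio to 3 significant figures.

d_R = 2.44 × (1.05 × 10⁵ km) × (1400/4350)^(1/3) = 1.756 × 10⁵ km
d/d_R = (6.12 × 10⁵) / (1.756 × 10⁵) = 3.49
Since d/d_R > 1, the body is outside the Roche limit.

outside; d/d_R ≈ 3.49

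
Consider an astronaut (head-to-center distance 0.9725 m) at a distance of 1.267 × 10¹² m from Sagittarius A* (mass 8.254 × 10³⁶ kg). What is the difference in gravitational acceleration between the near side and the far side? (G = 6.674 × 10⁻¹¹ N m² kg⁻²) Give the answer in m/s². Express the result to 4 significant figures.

1.054 × 10⁻⁹ m/s²

Differencing GM/(d−r)² and GM/(d+r)² to first order in r/d gives 4GMr/d³.
Δa = 4GMr/d³
   = 4 × (6.674 × 10⁻¹¹) × (8.254 × 10³⁶) × (0.9725) / (1.267 × 10¹²)³
   = 1.054 × 10⁻⁹ m/s²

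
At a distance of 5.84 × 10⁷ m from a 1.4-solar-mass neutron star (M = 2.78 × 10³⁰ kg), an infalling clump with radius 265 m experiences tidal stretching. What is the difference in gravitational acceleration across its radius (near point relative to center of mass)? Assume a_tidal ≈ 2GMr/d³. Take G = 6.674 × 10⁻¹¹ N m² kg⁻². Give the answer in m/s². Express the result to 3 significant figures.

4.94 × 10⁻¹ m/s²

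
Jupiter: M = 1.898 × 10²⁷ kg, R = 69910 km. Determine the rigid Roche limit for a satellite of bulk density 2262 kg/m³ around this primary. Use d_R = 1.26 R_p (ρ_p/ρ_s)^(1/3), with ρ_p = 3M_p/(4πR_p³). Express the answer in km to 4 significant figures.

73720 km

ρ_p = 3M_p/(4πR_p³) = 3 × (1.898 × 10²⁷) / (4π × (6.991 × 10⁷ m)³) = 1326 kg/m³
d_R = 1.26 × 69910 km × (1326/2262)^(1/3)
    = 73720 km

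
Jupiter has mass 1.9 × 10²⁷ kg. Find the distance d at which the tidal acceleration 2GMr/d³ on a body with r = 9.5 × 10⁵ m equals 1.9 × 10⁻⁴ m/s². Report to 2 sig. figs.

2GMr/d³ = a_tidal  ⇒  d = (2GMr / a_tidal)^(1/3)
d = (2 × 6.674×10⁻¹¹ × (1.9 × 10²⁷) × (9.5 × 10⁵) / (1.9 × 10⁻⁴))^(1/3)
  = 1.1 × 10⁹ m

1.1 × 10⁹ m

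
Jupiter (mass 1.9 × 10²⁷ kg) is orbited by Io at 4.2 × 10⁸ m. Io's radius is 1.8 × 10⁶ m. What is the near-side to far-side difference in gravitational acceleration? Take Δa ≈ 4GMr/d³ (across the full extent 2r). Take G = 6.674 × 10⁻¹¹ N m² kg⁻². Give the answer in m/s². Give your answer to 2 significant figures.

1.2 × 10⁻² m/s²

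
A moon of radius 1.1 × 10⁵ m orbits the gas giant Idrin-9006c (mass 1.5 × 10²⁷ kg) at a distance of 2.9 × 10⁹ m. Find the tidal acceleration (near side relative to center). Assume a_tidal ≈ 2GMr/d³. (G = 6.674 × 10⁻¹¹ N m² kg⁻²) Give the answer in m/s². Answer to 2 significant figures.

9.0 × 10⁻⁷ m/s²

Since r ≪ d, expand the inverse-square field across one radius to get the leading 2GMr/d³ term.
a_tidal = 2GMr/d³
        = 2 × (6.674 × 10⁻¹¹) × (1.5 × 10²⁷) × (1.1 × 10⁵) / (2.9 × 10⁹)³
        = 9.0 × 10⁻⁷ m/s²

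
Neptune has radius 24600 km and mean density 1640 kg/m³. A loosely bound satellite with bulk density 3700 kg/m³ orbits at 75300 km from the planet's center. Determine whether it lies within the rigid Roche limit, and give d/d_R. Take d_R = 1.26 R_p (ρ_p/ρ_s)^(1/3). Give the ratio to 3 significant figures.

d_R = 1.26 × (24600 km) × (1640/3700)^(1/3) = 23630 km
d/d_R = (75300) / (23630) = 3.19
Since d/d_R > 1, the body is outside the Roche limit.

outside; d/d_R ≈ 3.19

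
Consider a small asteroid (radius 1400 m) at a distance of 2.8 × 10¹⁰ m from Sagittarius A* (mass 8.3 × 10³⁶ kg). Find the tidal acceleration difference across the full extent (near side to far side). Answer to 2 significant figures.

1.4 × 10⁻¹ m/s²

The field gradient is 2GM/d³; across the full diameter 2r the difference is 4GMr/d³.
Δg = 4GMr/d³
   = 4 × (6.674 × 10⁻¹¹) × (8.3 × 10³⁶) × (1400) / (2.8 × 10¹⁰)³
   = 1.4 × 10⁻¹ m/s²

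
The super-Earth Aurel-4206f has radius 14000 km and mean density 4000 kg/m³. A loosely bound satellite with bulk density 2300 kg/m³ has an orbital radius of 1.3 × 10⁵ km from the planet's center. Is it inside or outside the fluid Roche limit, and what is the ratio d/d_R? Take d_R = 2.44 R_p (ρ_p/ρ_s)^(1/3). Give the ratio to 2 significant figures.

d_R = 2.44 × (14000 km) × (4000/2300)^(1/3) = 41080 km
d/d_R = (1.3 × 10⁵) / (41080) = 3.2
Since d/d_R > 1, the body is outside the Roche limit.

outside; d/d_R ≈ 3.2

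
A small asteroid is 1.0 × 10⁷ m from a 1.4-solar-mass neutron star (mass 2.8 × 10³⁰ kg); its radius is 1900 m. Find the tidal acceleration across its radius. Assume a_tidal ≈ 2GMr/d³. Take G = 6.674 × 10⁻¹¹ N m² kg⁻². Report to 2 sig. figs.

Δa = 2GMr/d³
   = 2 × (6.674 × 10⁻¹¹) × (2.8 × 10³⁰) × (1900) / (1.0 × 10⁷)³
   = 7.1 × 10² m/s²

7.1 × 10² m/s²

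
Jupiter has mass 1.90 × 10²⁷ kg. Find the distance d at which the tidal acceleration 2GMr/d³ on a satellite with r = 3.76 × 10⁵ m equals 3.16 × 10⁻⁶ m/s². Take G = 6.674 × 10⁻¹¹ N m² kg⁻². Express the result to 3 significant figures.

2GMr/d³ = a_tidal  ⇒  d = (2GMr / a_tidal)^(1/3)
d = (2 × 6.674×10⁻¹¹ × (1.90 × 10²⁷) × (3.76 × 10⁵) / (3.16 × 10⁻⁶))^(1/3)
  = 3.11 × 10⁹ m

3.11 × 10⁹ m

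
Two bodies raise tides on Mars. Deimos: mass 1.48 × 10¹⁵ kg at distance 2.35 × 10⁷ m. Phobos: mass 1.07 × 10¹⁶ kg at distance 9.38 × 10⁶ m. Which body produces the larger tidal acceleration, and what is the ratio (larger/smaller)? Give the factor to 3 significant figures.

Tidal stretch scales as M/d³; compute that for each body.
Deimos: (1.48 × 10¹⁵) / (2.35 × 10⁷)³ = 1.140 × 10⁻⁷
Phobos: (1.07 × 10¹⁶) / (9.38 × 10⁶)³ = 1.297 × 10⁻⁵
Ratio (larger/smaller) = 114

Phobos, by a factor of ≈ 114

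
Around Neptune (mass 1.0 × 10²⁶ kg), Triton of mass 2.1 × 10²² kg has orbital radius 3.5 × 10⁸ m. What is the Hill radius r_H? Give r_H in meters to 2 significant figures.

r_H ≈ a (m/3M)^(1/3)
    = (3.5 × 10⁸) × (2.1 × 10²² / (3 × 1.0 × 10²⁶))^(1/3)
    = 1.4 × 10⁷ m

1.4 × 10⁷ m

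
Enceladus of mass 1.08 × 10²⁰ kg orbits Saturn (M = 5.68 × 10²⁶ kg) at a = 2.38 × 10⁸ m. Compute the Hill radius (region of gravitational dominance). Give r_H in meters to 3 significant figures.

9.49 × 10⁵ m

r_H ≈ a (m/3M)^(1/3)
    = (2.38 × 10⁸) × (1.08 × 10²⁰ / (3 × 5.68 × 10²⁶))^(1/3)
    = 9.49 × 10⁵ m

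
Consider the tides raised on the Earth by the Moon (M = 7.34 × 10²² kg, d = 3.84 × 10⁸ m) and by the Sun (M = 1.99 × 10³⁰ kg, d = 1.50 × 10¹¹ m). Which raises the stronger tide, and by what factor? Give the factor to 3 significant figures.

The Moon, by a factor of ≈ 2.20

Tidal stretch scales as M/d³; compute that for each body.
The Moon: (7.34 × 10²²) / (3.84 × 10⁸)³ = 1.296 × 10⁻³
The Sun: (1.99 × 10³⁰) / (1.50 × 10¹¹)³ = 5.896 × 10⁻⁴
Ratio (larger/smaller) = 2.20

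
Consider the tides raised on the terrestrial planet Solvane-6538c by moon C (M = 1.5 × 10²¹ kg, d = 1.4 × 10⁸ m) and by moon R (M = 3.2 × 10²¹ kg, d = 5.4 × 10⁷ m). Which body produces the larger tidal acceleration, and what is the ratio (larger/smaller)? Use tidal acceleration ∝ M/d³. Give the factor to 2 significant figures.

Moon R, by a factor of ≈ 37

Compare M/d³ for the two perturbers:
Moon C: (1.5 × 10²¹) / (1.4 × 10⁸)³ = 5.466 × 10⁻⁴
Moon R: (3.2 × 10²¹) / (5.4 × 10⁷)³ = 2.032 × 10⁻²
Ratio (larger/smaller) = 37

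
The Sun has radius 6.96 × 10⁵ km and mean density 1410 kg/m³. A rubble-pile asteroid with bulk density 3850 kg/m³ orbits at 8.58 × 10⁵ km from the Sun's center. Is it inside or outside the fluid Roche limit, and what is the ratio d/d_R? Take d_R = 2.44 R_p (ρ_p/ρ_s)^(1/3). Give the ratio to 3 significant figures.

inside; d/d_R ≈ 0.706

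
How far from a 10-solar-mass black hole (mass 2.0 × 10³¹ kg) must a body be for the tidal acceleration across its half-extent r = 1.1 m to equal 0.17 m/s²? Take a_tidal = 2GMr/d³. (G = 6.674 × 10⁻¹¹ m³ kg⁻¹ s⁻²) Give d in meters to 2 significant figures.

2.6 × 10⁷ m

2GMr/d³ = a_tidal  ⇒  d = (2GMr / a_tidal)^(1/3)
d = (2 × 6.674×10⁻¹¹ × (2.0 × 10³¹) × (1.1) / (0.17))^(1/3)
  = 2.6 × 10⁷ m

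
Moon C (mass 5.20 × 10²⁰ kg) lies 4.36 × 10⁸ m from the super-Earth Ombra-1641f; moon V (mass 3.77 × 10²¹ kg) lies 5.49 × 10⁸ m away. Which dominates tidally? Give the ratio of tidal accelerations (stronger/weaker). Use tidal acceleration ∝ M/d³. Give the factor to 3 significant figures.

Tidal acceleration ∝ M/d³, so compare M/d³ for each.
Moon C: (5.20 × 10²⁰) / (4.36 × 10⁸)³ = 6.274 × 10⁻⁶
Moon V: (3.77 × 10²¹) / (5.49 × 10⁸)³ = 2.278 × 10⁻⁵
Ratio (larger/smaller) = 3.63

Moon V, by a factor of ≈ 3.63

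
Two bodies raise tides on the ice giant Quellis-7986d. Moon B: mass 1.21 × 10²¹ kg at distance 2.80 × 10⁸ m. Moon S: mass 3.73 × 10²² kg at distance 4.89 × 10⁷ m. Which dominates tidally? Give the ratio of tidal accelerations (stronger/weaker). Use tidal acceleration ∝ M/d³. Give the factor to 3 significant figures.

Tidal stretch scales as M/d³; compute that for each body.
Moon B: (1.21 × 10²¹) / (2.80 × 10⁸)³ = 5.512 × 10⁻⁵
Moon S: (3.73 × 10²²) / (4.89 × 10⁷)³ = 3.190 × 10⁻¹
Ratio (larger/smaller) = 5790

Moon S, by a factor of ≈ 5790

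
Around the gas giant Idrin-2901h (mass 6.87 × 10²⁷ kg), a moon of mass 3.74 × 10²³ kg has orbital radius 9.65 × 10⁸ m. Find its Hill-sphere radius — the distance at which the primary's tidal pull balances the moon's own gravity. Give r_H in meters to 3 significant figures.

2.54 × 10⁷ m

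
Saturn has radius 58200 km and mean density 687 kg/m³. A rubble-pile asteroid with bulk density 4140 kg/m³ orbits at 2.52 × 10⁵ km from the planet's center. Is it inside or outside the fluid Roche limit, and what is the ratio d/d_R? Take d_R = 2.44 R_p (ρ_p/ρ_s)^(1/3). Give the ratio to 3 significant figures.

outside; d/d_R ≈ 3.23

d_R = 2.44 × (58200 km) × (687/4140)^(1/3) = 78040 km
d/d_R = (2.52 × 10⁵) / (78040) = 3.23
Since d/d_R > 1, the body is outside the Roche limit.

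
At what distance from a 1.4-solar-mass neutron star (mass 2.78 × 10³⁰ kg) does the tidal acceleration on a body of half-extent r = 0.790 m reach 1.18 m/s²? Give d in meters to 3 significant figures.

6.29 × 10⁶ m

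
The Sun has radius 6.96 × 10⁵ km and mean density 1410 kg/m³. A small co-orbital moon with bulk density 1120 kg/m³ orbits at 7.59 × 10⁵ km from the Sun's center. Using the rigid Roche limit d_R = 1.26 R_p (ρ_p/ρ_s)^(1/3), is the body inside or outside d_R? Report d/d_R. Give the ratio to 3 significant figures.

d_R = 1.26 × (6.96 × 10⁵ km) × (1410/1120)^(1/3) = 9.469 × 10⁵ km
d/d_R = (7.59 × 10⁵) / (9.469 × 10⁵) = 0.802
Since d/d_R < 1, the body is inside the Roche limit.

inside; d/d_R ≈ 0.802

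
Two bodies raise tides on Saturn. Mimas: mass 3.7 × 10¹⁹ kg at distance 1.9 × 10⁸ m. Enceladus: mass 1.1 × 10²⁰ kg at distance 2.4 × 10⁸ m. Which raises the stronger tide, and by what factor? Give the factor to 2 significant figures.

Enceladus, by a factor of ≈ 1.5

Tidal acceleration ∝ M/d³, so compare M/d³ for each.
Mimas: (3.7 × 10¹⁹) / (1.9 × 10⁸)³ = 5.394 × 10⁻⁶
Enceladus: (1.1 × 10²⁰) / (2.4 × 10⁸)³ = 7.957 × 10⁻⁶
Ratio (larger/smaller) = 1.5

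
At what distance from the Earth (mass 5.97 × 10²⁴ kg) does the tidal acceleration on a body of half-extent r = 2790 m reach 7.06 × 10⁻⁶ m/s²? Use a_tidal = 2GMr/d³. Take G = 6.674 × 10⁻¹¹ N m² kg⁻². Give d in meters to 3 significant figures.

6.80 × 10⁷ m

2GMr/d³ = a_tidal  ⇒  d = (2GMr / a_tidal)^(1/3)
d = (2 × 6.674×10⁻¹¹ × (5.97 × 10²⁴) × (2790) / (7.06 × 10⁻⁶))^(1/3)
  = 6.80 × 10⁷ m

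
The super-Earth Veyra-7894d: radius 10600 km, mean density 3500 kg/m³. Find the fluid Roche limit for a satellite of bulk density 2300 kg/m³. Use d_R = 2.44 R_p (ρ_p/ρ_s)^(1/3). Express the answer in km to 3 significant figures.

d_R = 2.44 × 10600 km × (3500/2300)^(1/3)
    = 29700 km

29700 km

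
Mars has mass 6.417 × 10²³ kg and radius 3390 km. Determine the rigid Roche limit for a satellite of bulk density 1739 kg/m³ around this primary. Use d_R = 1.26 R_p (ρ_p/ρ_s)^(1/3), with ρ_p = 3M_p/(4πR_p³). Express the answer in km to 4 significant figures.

ρ_p = 3M_p/(4πR_p³) = 3 × (6.417 × 10²³) / (4π × (3.390 × 10⁶ m)³) = 3932 kg/m³
d_R = 1.26 × 3390 km × (3932/1739)^(1/3)
    = 5606 km

5606 km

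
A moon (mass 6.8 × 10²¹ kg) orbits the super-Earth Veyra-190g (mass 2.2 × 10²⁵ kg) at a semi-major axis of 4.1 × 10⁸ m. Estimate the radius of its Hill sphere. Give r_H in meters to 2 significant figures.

r_H ≈ a (m/3M)^(1/3)
    = (4.1 × 10⁸) × (6.8 × 10²¹ / (3 × 2.2 × 10²⁵))^(1/3)
    = 1.9 × 10⁷ m

1.9 × 10⁷ m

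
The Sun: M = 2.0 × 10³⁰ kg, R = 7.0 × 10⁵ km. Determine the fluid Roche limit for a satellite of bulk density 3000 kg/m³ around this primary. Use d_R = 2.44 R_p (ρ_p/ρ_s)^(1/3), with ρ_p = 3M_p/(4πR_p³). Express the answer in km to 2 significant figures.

ρ_p = 3M_p/(4πR_p³) = 3 × (2.0 × 10³⁰) / (4π × (7.0 × 10⁸ m)³) = 1400 kg/m³
d_R = 2.44 × 7.0 × 10⁵ km × (1400/3000)^(1/3)
    = 1.3 × 10⁶ km

1.3 × 10⁶ km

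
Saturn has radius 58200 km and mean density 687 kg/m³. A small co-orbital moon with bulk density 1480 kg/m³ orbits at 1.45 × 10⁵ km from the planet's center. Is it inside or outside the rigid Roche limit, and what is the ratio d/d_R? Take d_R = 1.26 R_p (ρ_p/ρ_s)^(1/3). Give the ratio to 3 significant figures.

d_R = 1.26 × (58200 km) × (687/1480)^(1/3) = 56780 km
d/d_R = (1.45 × 10⁵) / (56780) = 2.55
Since d/d_R > 1, the body is outside the Roche limit.

outside; d/d_R ≈ 2.55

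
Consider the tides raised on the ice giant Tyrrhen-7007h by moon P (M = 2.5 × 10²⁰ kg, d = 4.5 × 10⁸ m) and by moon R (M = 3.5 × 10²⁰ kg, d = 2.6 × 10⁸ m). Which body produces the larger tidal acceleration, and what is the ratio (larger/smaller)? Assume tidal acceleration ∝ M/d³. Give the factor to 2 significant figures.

Compare M/d³ for the two perturbers:
Moon P: (2.5 × 10²⁰) / (4.5 × 10⁸)³ = 2.743 × 10⁻⁶
Moon R: (3.5 × 10²⁰) / (2.6 × 10⁸)³ = 1.991 × 10⁻⁵
Ratio (larger/smaller) = 7.3

Moon R, by a factor of ≈ 7.3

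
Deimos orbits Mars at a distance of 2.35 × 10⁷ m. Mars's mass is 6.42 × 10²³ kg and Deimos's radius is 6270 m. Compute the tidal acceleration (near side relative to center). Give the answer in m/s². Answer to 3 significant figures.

The tidal stretch is the gradient of GM/d² times the body's extent r, hence the 1/d³ dependence.
a_tidal = 2GMr/d³
        = 2 × (6.674 × 10⁻¹¹) × (6.42 × 10²³) × (6270) / (2.35 × 10⁷)³
        = 4.14 × 10⁻⁵ m/s²

4.14 × 10⁻⁵ m/s²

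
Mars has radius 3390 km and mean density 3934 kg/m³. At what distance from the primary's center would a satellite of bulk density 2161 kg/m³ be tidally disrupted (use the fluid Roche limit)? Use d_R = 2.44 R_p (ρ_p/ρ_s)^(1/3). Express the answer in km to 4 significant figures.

d_R = 2.44 × 3390 km × (3934/2161)^(1/3)
    = 10100 km

10100 km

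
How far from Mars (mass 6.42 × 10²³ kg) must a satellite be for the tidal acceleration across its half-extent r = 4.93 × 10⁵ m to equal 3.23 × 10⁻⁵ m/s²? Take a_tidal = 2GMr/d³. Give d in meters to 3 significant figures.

1.09 × 10⁸ m

2GMr/d³ = a_tidal  ⇒  d = (2GMr / a_tidal)^(1/3)
d = (2 × 6.674×10⁻¹¹ × (6.42 × 10²³) × (4.93 × 10⁵) / (3.23 × 10⁻⁵))^(1/3)
  = 1.09 × 10⁸ m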